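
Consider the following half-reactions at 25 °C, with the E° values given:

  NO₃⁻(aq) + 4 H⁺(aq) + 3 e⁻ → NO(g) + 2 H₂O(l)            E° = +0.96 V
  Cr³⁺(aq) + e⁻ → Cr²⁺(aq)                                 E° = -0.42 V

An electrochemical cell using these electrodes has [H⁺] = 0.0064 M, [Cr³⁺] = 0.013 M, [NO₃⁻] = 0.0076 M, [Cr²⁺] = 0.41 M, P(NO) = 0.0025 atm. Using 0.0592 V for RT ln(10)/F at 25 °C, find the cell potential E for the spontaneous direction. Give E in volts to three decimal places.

+1.305 V

NO₃⁻/NO is the cathode (higher E°), Cr³⁺/Cr²⁺ the anode: E°cell = +0.96 − (-0.42) = +1.38 V, n = 3.
Overall: NO₃⁻(aq) + 4 H⁺(aq) + 3 Cr²⁺(aq) → NO(g) + 2 H₂O(l) + 3 Cr³⁺(aq)
Q = P(NO)·[Cr³⁺]^3 / ([NO₃⁻]·[H⁺]^4·[Cr²⁺]^3); log Q = 3.796.
E = E° − (0.0592/n) log Q = +1.38 − (0.0592/3)(3.796) = +1.305 V.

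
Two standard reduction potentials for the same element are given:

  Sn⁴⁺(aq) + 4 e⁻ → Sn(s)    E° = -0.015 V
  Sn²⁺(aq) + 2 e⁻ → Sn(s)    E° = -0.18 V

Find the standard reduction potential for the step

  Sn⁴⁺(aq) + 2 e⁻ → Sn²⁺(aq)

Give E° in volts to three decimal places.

+0.150 V

Sequential free energies add, so n₃E°₃ = n₁E°₁ + n₂E°₂.
With n₃ = 4, and the known step contributing 2×(-0.18) V, the unknown satisfies 2·E° = 4×(-0.015) − 2×(-0.18) = +0.300.
E° = +0.300 / 2 = +0.150 V.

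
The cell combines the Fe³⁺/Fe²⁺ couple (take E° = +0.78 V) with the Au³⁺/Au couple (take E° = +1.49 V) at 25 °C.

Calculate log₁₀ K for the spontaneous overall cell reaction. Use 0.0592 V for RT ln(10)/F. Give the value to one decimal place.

36.0

Cathode: Au³⁺/Au; anode: Fe³⁺/Fe²⁺. E°cell = +0.71 V, n = 3.
log K = nE°cell / 0.0592 = (3)(+0.71) / 0.0592 = 36.0.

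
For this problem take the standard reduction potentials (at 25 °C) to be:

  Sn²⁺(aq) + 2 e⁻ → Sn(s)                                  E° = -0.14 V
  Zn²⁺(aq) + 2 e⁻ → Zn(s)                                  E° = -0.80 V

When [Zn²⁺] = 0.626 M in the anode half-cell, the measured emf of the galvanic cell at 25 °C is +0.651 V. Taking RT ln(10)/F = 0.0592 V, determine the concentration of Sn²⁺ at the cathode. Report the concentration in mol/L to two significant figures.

Sn²⁺/Sn is the cathode, Zn²⁺/Zn the anode: E°cell = +0.66 V, n = 2.
Overall reaction: Sn²⁺(aq) + Zn(s) → Sn(s) + Zn²⁺(aq); Q = [Zn²⁺]^1/[Sn²⁺]^1.
From E = E° − (0.0592/n) log Q: log Q = (E° − E)·n/0.0592 = (+0.66 − (+0.651))·2/0.0592 = 0.3041.
So 1·log[Sn²⁺] = 1·log(0.626) − log Q = -0.2034 − (0.3041) = -0.5075; [Sn²⁺] = 10^(-0.5075) ≈ 0.31 M.

0.31 M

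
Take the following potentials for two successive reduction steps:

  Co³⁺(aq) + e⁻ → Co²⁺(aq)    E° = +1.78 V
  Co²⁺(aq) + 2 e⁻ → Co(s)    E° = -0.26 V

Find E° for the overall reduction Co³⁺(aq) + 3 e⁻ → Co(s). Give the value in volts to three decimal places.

+0.420 V

Adding the free-energy changes (−nFE°) of the two steps gives −n₃FE°₃ = −n₁FE°₁ − n₂FE°₂.
E°₃ = (1×+1.78 + 2×-0.26) / 3 = (+1.260) / 3 = +0.420 V.
Simply averaging or adding the two E° values would be wrong; the electron-weighted sum is required.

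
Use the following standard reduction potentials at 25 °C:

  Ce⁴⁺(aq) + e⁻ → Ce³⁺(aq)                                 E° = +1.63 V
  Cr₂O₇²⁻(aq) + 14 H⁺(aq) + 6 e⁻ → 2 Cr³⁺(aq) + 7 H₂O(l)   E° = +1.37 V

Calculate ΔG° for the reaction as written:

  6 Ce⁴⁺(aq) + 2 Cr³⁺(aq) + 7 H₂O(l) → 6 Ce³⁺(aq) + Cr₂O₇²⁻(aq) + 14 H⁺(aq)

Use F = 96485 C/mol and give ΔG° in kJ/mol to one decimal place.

As written, Ce⁴⁺/Ce³⁺ is reduced (cathode) and Cr₂O₇²⁻/Cr³⁺ is oxidised (anode), so E°cell = (+1.63) − (+1.37) = +0.26 V.
Balancing electrons gives n = 6.
ΔG° = −nFE° = −(6)(96485)(+0.26) = -150,517 J = -150.5 kJ/mol.

-150.5 kJ/mol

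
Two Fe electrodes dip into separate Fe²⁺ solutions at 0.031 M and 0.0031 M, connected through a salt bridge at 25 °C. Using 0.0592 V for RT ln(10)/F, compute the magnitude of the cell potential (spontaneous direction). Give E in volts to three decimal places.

For a concentration cell E°cell = 0. The 0.031 M side is the cathode (reduction is favoured where [Fe²⁺] is higher).
With n = 2, E = −(0.0592/2) log([Fe²⁺]ₐₙ/[Fe²⁺]꜀ₐₜ) = −(0.0592/2) log(0.0031/0.031) = −(0.0592/2)(-1.000) = +0.030 V.

+0.030 V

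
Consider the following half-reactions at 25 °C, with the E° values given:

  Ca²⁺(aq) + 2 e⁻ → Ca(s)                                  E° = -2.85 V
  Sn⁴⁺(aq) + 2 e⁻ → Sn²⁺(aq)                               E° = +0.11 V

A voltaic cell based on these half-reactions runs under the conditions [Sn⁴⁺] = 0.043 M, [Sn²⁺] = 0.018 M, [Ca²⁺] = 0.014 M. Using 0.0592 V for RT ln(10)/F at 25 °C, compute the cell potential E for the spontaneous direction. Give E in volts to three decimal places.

+3.026 V

Sn⁴⁺/Sn²⁺ is the cathode (higher E°), Ca²⁺/Ca the anode: E°cell = +0.11 − (-2.85) = +2.96 V, n = 2.
Overall: Sn⁴⁺(aq) + Ca(s) → Sn²⁺(aq) + Ca²⁺(aq)
Q = [Sn²⁺]·[Ca²⁺] / ([Sn⁴⁺]); log Q = -2.232.
E = E° − (0.0592/n) log Q = +2.96 − (0.0592/2)(-2.232) = +3.026 V.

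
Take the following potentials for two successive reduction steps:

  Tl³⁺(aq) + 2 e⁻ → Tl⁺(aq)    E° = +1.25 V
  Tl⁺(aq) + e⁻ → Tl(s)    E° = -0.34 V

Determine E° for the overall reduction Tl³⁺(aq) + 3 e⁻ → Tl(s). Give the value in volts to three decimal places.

+0.720 V

Since ΔG° = −nFE° is additive over sequential reductions, n₃E°₃ = n₁E°₁ + n₂E°₂.
E°₃ = (2×+1.25 + 1×-0.34) / 3 = (+2.160) / 3 = +0.720 V.
E° values themselves are not directly additive — weighting by electron count is essential.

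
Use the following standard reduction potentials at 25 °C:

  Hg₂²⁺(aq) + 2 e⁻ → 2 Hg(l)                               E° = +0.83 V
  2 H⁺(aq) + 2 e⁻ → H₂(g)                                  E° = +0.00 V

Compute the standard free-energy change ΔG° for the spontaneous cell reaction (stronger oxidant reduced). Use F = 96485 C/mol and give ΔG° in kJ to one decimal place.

-160.2 kJ

Hg₂²⁺/Hg (E° = +0.83 V) is the cathode; H⁺/H₂ (E° = +0.00 V) is the anode, so E°cell = +0.83 V.
Balancing electrons gives n = 2 (lcm of 2 and 2).
ΔG° = −nFE° = −(2)(96485)(+0.83) = -160,165 J = -160.2 kJ.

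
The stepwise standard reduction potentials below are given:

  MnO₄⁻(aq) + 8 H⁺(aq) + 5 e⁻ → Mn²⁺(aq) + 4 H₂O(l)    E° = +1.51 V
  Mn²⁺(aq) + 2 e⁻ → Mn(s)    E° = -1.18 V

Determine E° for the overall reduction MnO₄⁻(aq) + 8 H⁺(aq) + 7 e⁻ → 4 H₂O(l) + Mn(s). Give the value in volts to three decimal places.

Since ΔG° = −nFE° is additive over sequential reductions, n₃E°₃ = n₁E°₁ + n₂E°₂.
E°₃ = (5×+1.51 + 2×-1.18) / 7 = (+5.190) / 7 = +0.741 V.
E° values themselves are not directly additive — weighting by electron count is essential.

+0.741 V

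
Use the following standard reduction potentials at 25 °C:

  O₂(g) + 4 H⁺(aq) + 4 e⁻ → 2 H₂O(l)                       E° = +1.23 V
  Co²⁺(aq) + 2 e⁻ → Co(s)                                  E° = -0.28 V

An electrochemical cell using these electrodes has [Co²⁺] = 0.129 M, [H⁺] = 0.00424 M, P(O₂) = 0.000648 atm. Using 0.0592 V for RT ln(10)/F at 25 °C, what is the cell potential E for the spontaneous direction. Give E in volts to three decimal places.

O₂/H₂O is the cathode (higher E°), Co²⁺/Co the anode: E°cell = +1.23 − (-0.28) = +1.51 V, n = 4.
Overall: O₂(g) + 4 H⁺(aq) + 2 Co(s) → 2 H₂O(l) + 2 Co²⁺(aq)
Q = [Co²⁺]^2 / (P(O₂)·[H⁺]^4); log Q = 10.900.
E = E° − (0.0592/n) log Q = +1.51 − (0.0592/4)(10.900) = +1.349 V.

+1.349 V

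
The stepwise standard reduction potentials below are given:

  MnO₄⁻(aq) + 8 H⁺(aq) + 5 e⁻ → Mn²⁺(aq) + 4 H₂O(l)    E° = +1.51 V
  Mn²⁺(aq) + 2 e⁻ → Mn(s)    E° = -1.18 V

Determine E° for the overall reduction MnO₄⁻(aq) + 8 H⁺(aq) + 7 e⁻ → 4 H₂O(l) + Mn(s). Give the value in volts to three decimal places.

Since ΔG° = −nFE° is additive over sequential reductions, n₃E°₃ = n₁E°₁ + n₂E°₂.
E°₃ = (5×+1.51 + 2×-1.18) / 7 = (+5.190) / 7 = +0.741 V.

+0.741 V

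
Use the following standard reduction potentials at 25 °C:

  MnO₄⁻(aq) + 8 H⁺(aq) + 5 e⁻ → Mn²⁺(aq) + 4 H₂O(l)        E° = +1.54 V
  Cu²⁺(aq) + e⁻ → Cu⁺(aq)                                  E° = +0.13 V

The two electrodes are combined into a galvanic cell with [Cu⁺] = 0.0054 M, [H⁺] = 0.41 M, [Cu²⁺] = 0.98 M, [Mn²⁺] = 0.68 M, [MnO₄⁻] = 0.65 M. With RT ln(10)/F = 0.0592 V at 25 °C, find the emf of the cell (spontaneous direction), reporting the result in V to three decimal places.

+1.239 V

MnO₄⁻/Mn²⁺ is the cathode (higher E°), Cu²⁺/Cu⁺ the anode: E°cell = +1.54 − (+0.13) = +1.41 V, n = 5.
Overall: MnO₄⁻(aq) + 8 H⁺(aq) + 5 Cu⁺(aq) → Mn²⁺(aq) + 4 H₂O(l) + 5 Cu²⁺(aq)
Q = [Mn²⁺]·[Cu²⁺]^5 / ([MnO₄⁻]·[H⁺]^8·[Cu⁺]^5); log Q = 14.411.
E = E° − (0.0592/n) log Q = +1.41 − (0.0592/5)(14.411) = +1.239 V.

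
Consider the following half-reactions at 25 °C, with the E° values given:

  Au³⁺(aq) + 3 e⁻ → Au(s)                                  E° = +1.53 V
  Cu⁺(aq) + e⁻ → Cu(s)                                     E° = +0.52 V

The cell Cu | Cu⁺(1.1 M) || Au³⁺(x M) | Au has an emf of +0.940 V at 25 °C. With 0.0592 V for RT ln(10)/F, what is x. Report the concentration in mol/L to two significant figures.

0.00038 M

Au³⁺/Au is the cathode, Cu⁺/Cu the anode: E°cell = +1.01 V, n = 3.
Overall reaction: Au³⁺(aq) + 3 Cu(s) → Au(s) + 3 Cu⁺(aq); Q = [Cu⁺]^3/[Au³⁺]^1.
From E = E° − (0.0592/n) log Q: log Q = (E° − E)·n/0.0592 = (+1.01 − (+0.940))·3/0.0592 = 3.5473.
So 1·log[Au³⁺] = 3·log(1.1) − log Q = 0.1242 − (3.5473) = -3.4231; [Au³⁺] = 10^(-3.4231) ≈ 0.00038 M.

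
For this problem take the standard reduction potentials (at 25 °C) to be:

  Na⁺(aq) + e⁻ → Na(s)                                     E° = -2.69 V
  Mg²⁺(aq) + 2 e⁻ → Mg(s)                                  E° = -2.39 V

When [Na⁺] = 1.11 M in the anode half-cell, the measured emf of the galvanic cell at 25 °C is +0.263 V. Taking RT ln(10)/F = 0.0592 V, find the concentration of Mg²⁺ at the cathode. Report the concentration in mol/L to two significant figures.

Mg²⁺/Mg is the cathode, Na⁺/Na the anode: E°cell = +0.30 V, n = 2.
Overall reaction: Mg²⁺(aq) + 2 Na(s) → Mg(s) + 2 Na⁺(aq); Q = [Na⁺]^2/[Mg²⁺]^1.
From E = E° − (0.0592/n) log Q: log Q = (E° − E)·n/0.0592 = (+0.30 − (+0.263))·2/0.0592 = 1.2500.
So 1·log[Mg²⁺] = 2·log(1.11) − log Q = 0.0906 − (1.2500) = -1.1594; [Mg²⁺] = 10^(-1.1594) ≈ 0.069 M.

0.069 M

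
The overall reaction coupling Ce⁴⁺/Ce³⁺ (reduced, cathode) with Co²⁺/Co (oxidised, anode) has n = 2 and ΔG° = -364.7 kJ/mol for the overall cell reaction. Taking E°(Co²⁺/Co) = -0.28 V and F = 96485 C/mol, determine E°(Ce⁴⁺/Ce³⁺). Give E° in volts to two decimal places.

E°cell = −ΔG°/(nF) = −(-364.7×10³)/((2)(96485)) = +1.890 V.
Since Ce⁴⁺/Ce³⁺ is the cathode and Co²⁺/Co the anode, E°cell = E°(Ce⁴⁺/Ce³⁺) − E°(Co²⁺/Co).
So E°(Ce⁴⁺/Ce³⁺) = E°cell + E°(Co²⁺/Co) = +1.890 + (-0.28) = +1.61 V.

+1.61 V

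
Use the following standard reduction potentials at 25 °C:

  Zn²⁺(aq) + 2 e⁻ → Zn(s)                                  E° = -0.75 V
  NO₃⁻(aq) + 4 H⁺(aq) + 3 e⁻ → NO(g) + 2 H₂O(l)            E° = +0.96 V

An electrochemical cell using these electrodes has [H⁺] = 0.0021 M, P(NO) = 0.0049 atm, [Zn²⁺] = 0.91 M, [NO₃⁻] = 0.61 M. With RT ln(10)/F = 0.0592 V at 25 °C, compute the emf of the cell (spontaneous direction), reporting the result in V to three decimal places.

+1.541 V

NO₃⁻/NO is the cathode (higher E°), Zn²⁺/Zn the anode: E°cell = +0.96 − (-0.75) = +1.71 V, n = 6.
Overall: 2 NO₃⁻(aq) + 8 H⁺(aq) + 3 Zn(s) → 2 NO(g) + 4 H₂O(l) + 3 Zn²⁺(aq)
Q = P(NO)^2·[Zn²⁺]^3 / ([NO₃⁻]^2·[H⁺]^8); log Q = 17.109.
E = E° − (0.0592/n) log Q = +1.71 − (0.0592/6)(17.109) = +1.541 V.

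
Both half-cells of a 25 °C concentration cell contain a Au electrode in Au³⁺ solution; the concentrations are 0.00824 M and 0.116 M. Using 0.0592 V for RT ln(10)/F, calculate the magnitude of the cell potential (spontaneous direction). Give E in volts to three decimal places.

+0.023 V

For a concentration cell E°cell = 0. The 0.116 M side is the cathode (reduction is favoured where [Au³⁺] is higher).
With n = 3, E = −(0.0592/3) log([Au³⁺]ₐₙ/[Au³⁺]꜀ₐₜ) = −(0.0592/3) log(0.00824/0.116) = −(0.0592/3)(-1.149) = +0.023 V.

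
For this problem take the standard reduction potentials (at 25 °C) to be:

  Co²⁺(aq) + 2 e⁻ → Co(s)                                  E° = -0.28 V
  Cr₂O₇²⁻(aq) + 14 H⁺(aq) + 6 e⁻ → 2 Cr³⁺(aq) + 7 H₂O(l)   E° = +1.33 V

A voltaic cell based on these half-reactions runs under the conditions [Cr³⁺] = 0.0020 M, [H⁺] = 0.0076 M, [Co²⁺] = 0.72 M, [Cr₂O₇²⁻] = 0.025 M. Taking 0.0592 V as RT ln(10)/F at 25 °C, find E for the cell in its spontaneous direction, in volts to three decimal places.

+1.359 V

Cr₂O₇²⁻/Cr³⁺ is the cathode (higher E°), Co²⁺/Co the anode: E°cell = +1.33 − (-0.28) = +1.61 V, n = 6.
Overall: Cr₂O₇²⁻(aq) + 14 H⁺(aq) + 3 Co(s) → 2 Cr³⁺(aq) + 7 H₂O(l) + 3 Co²⁺(aq)
Q = [Cr³⁺]^2·[Co²⁺]^3 / ([Cr₂O₇²⁻]·[H⁺]^14); log Q = 25.445.
E = E° − (0.0592/n) log Q = +1.61 − (0.0592/6)(25.445) = +1.359 V.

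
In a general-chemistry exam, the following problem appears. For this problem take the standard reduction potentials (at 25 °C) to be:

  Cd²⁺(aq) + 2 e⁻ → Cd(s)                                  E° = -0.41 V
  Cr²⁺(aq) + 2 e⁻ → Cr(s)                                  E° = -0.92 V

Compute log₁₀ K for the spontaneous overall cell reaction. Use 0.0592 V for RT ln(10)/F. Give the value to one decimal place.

Cathode: Cd²⁺/Cd; anode: Cr²⁺/Cr. E°cell = +0.51 V, n = 2.
log K = nE°cell / 0.0592 = (2)(+0.51) / 0.0592 = 17.2.

17.2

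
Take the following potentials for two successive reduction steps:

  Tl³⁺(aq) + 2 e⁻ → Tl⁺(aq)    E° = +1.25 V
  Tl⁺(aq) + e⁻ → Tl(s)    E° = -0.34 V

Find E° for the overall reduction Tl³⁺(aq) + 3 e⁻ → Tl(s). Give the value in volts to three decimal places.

Adding the free-energy changes (−nFE°) of the two steps gives −n₃FE°₃ = −n₁FE°₁ − n₂FE°₂.
E°₃ = (2×+1.25 + 1×-0.34) / 3 = (+2.160) / 3 = +0.720 V.

+0.720 V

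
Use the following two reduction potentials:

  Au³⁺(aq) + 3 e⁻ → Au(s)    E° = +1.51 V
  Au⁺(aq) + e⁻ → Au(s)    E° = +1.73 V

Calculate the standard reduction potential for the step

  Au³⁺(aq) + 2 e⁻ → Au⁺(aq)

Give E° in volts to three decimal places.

+1.400 V

Sequential free energies add, so n₃E°₃ = n₁E°₁ + n₂E°₂.
With n₃ = 3, and the known step contributing 1×(+1.73) V, the unknown satisfies 2·E° = 3×(+1.51) − 1×(+1.73) = +2.800.
E° = +2.800 / 2 = +1.400 V.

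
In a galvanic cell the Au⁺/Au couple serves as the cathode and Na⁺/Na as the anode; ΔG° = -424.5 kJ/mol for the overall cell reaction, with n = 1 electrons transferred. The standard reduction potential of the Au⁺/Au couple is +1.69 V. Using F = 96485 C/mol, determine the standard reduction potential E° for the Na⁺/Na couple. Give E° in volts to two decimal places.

E°cell = −ΔG°/(nF) = −(-424.5×10³)/((1)(96485)) = +4.400 V.
Since Au⁺/Au is the cathode and Na⁺/Na the anode, E°cell = E°(Au⁺/Au) − E°(Na⁺/Na).
So E°(Na⁺/Na) = E°(Au⁺/Au) − E°cell = (+1.69) − (+4.400) = -2.71 V.

-2.71 V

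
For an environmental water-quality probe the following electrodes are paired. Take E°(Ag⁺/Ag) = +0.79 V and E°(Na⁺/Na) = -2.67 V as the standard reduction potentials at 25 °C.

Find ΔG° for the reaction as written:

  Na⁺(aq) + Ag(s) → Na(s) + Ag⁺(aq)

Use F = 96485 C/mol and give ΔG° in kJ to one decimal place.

As written, Na⁺/Na is reduced (cathode) and Ag⁺/Ag is oxidised (anode), so E°cell = (-2.67) − (+0.79) = -3.46 V.
Balancing electrons gives n = 1.
ΔG° = −nFE° = −(1)(96485)(-3.46) = 333,838 J = +333.8 kJ.

+333.8 kJ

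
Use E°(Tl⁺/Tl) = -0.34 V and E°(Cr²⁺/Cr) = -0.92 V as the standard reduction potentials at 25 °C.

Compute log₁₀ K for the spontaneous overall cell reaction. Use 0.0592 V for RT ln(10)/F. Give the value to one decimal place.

Cathode: Tl⁺/Tl; anode: Cr²⁺/Cr. E°cell = +0.58 V, n = 2.
log K = nE°cell / 0.0592 = (2)(+0.58) / 0.0592 = 19.6.

19.6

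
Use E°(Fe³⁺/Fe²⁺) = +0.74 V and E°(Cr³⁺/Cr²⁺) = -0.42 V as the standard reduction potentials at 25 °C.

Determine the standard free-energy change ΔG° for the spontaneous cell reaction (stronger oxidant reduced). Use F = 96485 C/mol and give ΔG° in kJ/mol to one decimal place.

Fe³⁺/Fe²⁺ (E° = +0.74 V) is the cathode; Cr³⁺/Cr²⁺ (E° = -0.42 V) is the anode, so E°cell = +1.16 V.
Balancing electrons gives n = 1 (lcm of 1 and 1).
ΔG° = −nFE° = −(1)(96485)(+1.16) = -111,923 J = -111.9 kJ/mol.

-111.9 kJ/mol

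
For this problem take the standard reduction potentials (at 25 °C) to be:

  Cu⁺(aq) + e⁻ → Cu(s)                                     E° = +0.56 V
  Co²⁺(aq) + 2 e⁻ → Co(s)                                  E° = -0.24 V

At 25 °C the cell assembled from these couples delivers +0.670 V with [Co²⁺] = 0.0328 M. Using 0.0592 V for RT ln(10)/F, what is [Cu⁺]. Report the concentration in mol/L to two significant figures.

0.0012 M

Cu⁺/Cu is the cathode, Co²⁺/Co the anode: E°cell = +0.80 V, n = 2.
Overall reaction: 2 Cu⁺(aq) + Co(s) → 2 Cu(s) + Co²⁺(aq); Q = [Co²⁺]^1/[Cu⁺]^2.
From E = E° − (0.0592/n) log Q: log Q = (E° − E)·n/0.0592 = (+0.80 − (+0.670))·2/0.0592 = 4.3919.
So 2·log[Cu⁺] = 1·log(0.0328) − log Q = -1.4841 − (4.3919) = -5.8760; log[Cu⁺] = -5.8760 / 2 = -2.9380; [Cu⁺] = 10^(-2.9380) ≈ 0.0012 M.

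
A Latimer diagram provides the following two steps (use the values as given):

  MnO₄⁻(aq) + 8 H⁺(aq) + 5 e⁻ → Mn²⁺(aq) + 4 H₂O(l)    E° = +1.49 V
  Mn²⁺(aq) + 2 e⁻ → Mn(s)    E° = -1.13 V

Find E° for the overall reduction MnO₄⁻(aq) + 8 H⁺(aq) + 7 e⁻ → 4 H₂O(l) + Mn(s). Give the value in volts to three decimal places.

+0.741 V

Standard free energies of sequential steps add: ΔG°₃ = ΔG°₁ + ΔG°₂, so n₃E°₃ = n₁E°₁ + n₂E°₂.
E°₃ = (5×+1.49 + 2×-1.13) / 7 = (+5.190) / 7 = +0.741 V.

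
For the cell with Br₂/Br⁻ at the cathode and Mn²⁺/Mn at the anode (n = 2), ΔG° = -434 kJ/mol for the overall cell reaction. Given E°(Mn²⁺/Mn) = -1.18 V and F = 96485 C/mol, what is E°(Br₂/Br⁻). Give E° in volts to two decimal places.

E°cell = −ΔG°/(nF) = −(-434×10³)/((2)(96485)) = +2.249 V.
Since Br₂/Br⁻ is the cathode and Mn²⁺/Mn the anode, E°cell = E°(Br₂/Br⁻) − E°(Mn²⁺/Mn).
So E°(Br₂/Br⁻) = E°cell + E°(Mn²⁺/Mn) = +2.249 + (-1.18) = +1.07 V.

+1.07 V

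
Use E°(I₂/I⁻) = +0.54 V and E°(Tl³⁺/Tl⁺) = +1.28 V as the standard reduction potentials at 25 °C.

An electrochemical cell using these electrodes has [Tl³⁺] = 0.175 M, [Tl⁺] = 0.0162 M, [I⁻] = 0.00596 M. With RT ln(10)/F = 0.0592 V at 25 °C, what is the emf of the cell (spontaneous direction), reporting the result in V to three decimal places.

+0.639 V

Tl³⁺/Tl⁺ is the cathode (higher E°), I₂/I⁻ the anode: E°cell = +1.28 − (+0.54) = +0.74 V, n = 2.
Overall: Tl³⁺(aq) + 2 I⁻(aq) → Tl⁺(aq) + I₂(s)
Q = [Tl⁺] / ([Tl³⁺]·[I⁻]^2); log Q = 3.416.
E = E° − (0.0592/n) log Q = +0.74 − (0.0592/2)(3.416) = +0.639 V.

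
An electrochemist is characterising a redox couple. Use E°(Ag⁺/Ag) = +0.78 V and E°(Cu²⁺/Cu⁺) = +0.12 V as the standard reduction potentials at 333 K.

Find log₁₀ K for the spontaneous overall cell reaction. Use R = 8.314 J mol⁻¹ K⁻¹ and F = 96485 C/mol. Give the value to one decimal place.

10.0

Cathode: Ag⁺/Ag; anode: Cu²⁺/Cu⁺. E°cell = (+0.78) − (+0.12) = +0.66 V, with n = 1.
ΔG° = −nFE° = −RT ln K, so ln K = nFE°/(RT) = (1)(96485)(+0.66) / ((8.314)(333)) = 23.001.
log₁₀ K = 23.001 / ln 10 = 10.0.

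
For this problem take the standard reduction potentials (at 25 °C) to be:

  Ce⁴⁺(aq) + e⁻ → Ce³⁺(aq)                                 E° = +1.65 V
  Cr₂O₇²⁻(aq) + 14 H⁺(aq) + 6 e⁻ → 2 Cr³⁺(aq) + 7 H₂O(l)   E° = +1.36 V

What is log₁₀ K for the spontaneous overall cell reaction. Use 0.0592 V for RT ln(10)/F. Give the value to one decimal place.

Cathode: Ce⁴⁺/Ce³⁺; anode: Cr₂O₇²⁻/Cr³⁺. E°cell = +0.29 V, n = 6.
log K = nE°cell / 0.0592 = (6)(+0.29) / 0.0592 = 29.4.

29.4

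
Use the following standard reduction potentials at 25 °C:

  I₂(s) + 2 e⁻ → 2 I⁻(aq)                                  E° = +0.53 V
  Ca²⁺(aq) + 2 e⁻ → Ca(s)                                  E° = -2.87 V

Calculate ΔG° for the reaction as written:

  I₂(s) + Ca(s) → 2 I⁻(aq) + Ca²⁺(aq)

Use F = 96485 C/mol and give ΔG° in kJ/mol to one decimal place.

-656.1 kJ/mol

As written, I₂/I⁻ is reduced (cathode) and Ca²⁺/Ca is oxidised (anode), so E°cell = (+0.53) − (-2.87) = +3.40 V.
Balancing electrons gives n = 2.
ΔG° = −nFE° = −(2)(96485)(+3.40) = -656,098 J = -656.1 kJ/mol.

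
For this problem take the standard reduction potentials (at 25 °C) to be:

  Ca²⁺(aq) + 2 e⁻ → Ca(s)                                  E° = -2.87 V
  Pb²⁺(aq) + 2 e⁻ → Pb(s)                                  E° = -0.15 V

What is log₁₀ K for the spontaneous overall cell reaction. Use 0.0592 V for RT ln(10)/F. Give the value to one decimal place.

91.9

Cathode: Pb²⁺/Pb; anode: Ca²⁺/Ca. E°cell = +2.72 V, n = 2.
log K = nE°cell / 0.0592 = (2)(+2.72) / 0.0592 = 91.9.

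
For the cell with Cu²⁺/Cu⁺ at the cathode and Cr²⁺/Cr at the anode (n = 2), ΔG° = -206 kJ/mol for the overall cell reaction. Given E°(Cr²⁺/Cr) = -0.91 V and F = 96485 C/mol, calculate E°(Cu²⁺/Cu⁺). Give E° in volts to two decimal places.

+0.16 V

E°cell = −ΔG°/(nF) = −(-206×10³)/((2)(96485)) = +1.068 V.
Since Cu²⁺/Cu⁺ is the cathode and Cr²⁺/Cr the anode, E°cell = E°(Cu²⁺/Cu⁺) − E°(Cr²⁺/Cr).
So E°(Cu²⁺/Cu⁺) = E°cell + E°(Cr²⁺/Cr) = +1.068 + (-0.91) = +0.16 V.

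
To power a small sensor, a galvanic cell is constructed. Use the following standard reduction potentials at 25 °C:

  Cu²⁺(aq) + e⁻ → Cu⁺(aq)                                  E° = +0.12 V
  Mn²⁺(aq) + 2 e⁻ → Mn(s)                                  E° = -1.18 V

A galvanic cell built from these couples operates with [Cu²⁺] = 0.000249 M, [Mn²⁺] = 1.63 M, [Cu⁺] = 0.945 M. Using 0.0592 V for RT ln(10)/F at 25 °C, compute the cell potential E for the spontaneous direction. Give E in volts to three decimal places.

+1.082 V

Cu²⁺/Cu⁺ is the cathode (higher E°), Mn²⁺/Mn the anode: E°cell = +0.12 − (-1.18) = +1.30 V, n = 2.
Overall: 2 Cu²⁺(aq) + Mn(s) → 2 Cu⁺(aq) + Mn²⁺(aq)
Q = [Cu⁺]^2·[Mn²⁺] / ([Cu²⁺]^2); log Q = 7.371.
E = E° − (0.0592/n) log Q = +1.30 − (0.0592/2)(7.371) = +1.082 V.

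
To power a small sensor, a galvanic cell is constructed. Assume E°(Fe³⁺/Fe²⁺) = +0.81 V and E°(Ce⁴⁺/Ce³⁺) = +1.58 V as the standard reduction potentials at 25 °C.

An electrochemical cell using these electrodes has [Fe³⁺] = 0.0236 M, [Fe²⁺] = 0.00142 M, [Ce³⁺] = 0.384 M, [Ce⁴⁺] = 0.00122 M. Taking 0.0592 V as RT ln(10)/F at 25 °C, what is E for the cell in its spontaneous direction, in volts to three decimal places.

Ce⁴⁺/Ce³⁺ is the cathode (higher E°), Fe³⁺/Fe²⁺ the anode: E°cell = +1.58 − (+0.81) = +0.77 V, n = 1.
Overall: Ce⁴⁺(aq) + Fe²⁺(aq) → Ce³⁺(aq) + Fe³⁺(aq)
Q = [Ce³⁺]·[Fe³⁺] / ([Ce⁴⁺]·[Fe²⁺]); log Q = 3.719.
E = E° − (0.0592/n) log Q = +0.77 − (0.0592/1)(3.719) = +0.550 V.

+0.550 V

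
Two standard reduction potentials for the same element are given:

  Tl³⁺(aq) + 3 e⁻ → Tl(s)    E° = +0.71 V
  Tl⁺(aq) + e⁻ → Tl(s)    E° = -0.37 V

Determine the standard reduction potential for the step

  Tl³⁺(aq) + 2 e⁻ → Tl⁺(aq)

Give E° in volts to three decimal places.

+1.250 V

Sequential free energies add, so n₃E°₃ = n₁E°₁ + n₂E°₂.
With n₃ = 3, and the known step contributing 1×(-0.37) V, the unknown satisfies 2·E° = 3×(+0.71) − 1×(-0.37) = +2.500.
E° = +2.500 / 2 = +1.250 V.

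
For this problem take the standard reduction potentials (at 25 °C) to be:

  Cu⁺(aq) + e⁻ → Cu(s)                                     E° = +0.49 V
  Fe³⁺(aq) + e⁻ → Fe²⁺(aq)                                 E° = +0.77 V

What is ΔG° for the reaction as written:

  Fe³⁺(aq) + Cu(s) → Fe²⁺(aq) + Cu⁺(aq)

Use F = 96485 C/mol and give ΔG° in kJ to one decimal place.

-27.0 kJ

As written, Fe³⁺/Fe²⁺ is reduced (cathode) and Cu⁺/Cu is oxidised (anode), so E°cell = (+0.77) − (+0.49) = +0.28 V.
Balancing electrons gives n = 1.
ΔG° = −nFE° = −(1)(96485)(+0.28) = -27,016 J = -27.0 kJ.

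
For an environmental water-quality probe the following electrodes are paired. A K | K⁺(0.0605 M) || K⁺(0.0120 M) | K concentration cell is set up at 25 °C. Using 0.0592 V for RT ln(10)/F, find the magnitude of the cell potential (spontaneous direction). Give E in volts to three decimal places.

For a concentration cell E°cell = 0. The 0.0605 M side is the cathode (reduction is favoured where [K⁺] is higher).
With n = 1, E = −(0.0592/1) log([K⁺]ₐₙ/[K⁺]꜀ₐₜ) = −(0.0592/1) log(0.012/0.0605) = −(0.0592/1)(-0.703) = +0.042 V.

+0.042 V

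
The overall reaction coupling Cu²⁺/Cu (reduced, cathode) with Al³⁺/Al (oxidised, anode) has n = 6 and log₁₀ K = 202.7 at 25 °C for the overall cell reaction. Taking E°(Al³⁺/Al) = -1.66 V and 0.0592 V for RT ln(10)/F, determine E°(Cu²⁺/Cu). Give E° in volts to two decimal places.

+0.34 V

E°cell = (0.0592/n)·log K = (0.0592/6)(202.7) = +2.000 V.
Since Cu²⁺/Cu is the cathode and Al³⁺/Al the anode, E°cell = E°(Cu²⁺/Cu) − E°(Al³⁺/Al).
So E°(Cu²⁺/Cu) = E°cell + E°(Al³⁺/Al) = +2.000 + (-1.66) = +0.34 V.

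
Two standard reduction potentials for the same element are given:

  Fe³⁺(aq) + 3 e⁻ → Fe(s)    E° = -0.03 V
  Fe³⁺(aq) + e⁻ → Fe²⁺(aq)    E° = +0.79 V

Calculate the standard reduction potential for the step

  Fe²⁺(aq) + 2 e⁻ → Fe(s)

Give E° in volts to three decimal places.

Sequential free energies add, so n₃E°₃ = n₁E°₁ + n₂E°₂.
With n₃ = 3, and the known step contributing 1×(+0.79) V, the unknown satisfies 2·E° = 3×(-0.03) − 1×(+0.79) = -0.880.
E° = -0.880 / 2 = -0.440 V.

-0.440 V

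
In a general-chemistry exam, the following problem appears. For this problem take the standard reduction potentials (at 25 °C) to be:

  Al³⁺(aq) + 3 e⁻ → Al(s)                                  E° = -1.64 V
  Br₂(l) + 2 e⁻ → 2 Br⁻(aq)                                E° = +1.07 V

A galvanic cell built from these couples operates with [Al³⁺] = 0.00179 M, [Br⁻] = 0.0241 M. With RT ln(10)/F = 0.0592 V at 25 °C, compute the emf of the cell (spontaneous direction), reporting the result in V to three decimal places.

Br₂/Br⁻ is the cathode (higher E°), Al³⁺/Al the anode: E°cell = +1.07 − (-1.64) = +2.71 V, n = 6.
Overall: 3 Br₂(l) + 2 Al(s) → 6 Br⁻(aq) + 2 Al³⁺(aq)
Q = [Br⁻]^6·[Al³⁺]^2; log Q = -15.202.
E = E° − (0.0592/n) log Q = +2.71 − (0.0592/6)(-15.202) = +2.860 V.

+2.860 V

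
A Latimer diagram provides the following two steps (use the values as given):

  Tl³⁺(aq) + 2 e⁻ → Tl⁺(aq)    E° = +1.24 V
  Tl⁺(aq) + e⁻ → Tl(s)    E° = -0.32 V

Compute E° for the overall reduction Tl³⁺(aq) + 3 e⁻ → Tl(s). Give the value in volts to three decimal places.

Standard free energies of sequential steps add: ΔG°₃ = ΔG°₁ + ΔG°₂, so n₃E°₃ = n₁E°₁ + n₂E°₂.
E°₃ = (2×+1.24 + 1×-0.32) / 3 = (+2.160) / 3 = +0.720 V.

+0.720 V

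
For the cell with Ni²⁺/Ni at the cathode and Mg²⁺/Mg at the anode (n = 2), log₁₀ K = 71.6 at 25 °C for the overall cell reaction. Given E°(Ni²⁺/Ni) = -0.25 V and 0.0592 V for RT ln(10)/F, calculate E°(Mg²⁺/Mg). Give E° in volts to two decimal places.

E°cell = (0.0592/n)·log K = (0.0592/2)(71.6) = +2.119 V.
Since Ni²⁺/Ni is the cathode and Mg²⁺/Mg the anode, E°cell = E°(Ni²⁺/Ni) − E°(Mg²⁺/Mg).
So E°(Mg²⁺/Mg) = E°(Ni²⁺/Ni) − E°cell = (-0.25) − (+2.119) = -2.37 V.

-2.37 V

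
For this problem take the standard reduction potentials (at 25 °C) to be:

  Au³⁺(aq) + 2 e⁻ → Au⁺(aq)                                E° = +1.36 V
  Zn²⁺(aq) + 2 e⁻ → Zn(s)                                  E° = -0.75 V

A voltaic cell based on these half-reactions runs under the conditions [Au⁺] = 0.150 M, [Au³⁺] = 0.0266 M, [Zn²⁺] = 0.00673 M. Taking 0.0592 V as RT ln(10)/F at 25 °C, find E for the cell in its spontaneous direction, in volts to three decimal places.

Au³⁺/Au⁺ is the cathode (higher E°), Zn²⁺/Zn the anode: E°cell = +1.36 − (-0.75) = +2.11 V, n = 2.
Overall: Au³⁺(aq) + Zn(s) → Au⁺(aq) + Zn²⁺(aq)
Q = [Au⁺]·[Zn²⁺] / ([Au³⁺]); log Q = -1.421.
E = E° − (0.0592/n) log Q = +2.11 − (0.0592/2)(-1.421) = +2.152 V.

+2.152 V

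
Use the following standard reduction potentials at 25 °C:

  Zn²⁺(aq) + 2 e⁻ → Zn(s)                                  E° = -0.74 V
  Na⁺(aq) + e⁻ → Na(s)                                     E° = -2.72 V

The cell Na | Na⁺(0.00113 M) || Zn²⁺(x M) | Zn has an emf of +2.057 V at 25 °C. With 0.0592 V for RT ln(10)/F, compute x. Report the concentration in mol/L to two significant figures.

0.00051 M

Zn²⁺/Zn is the cathode, Na⁺/Na the anode: E°cell = +1.98 V, n = 2.
Overall reaction: Zn²⁺(aq) + 2 Na(s) → Zn(s) + 2 Na⁺(aq); Q = [Na⁺]^2/[Zn²⁺]^1.
From E = E° − (0.0592/n) log Q: log Q = (E° − E)·n/0.0592 = (+1.98 − (+2.057))·2/0.0592 = -2.6014.
So 1·log[Zn²⁺] = 2·log(0.00113) − log Q = -5.8938 − (-2.6014) = -3.2924; [Zn²⁺] = 10^(-3.2924) ≈ 0.00051 M.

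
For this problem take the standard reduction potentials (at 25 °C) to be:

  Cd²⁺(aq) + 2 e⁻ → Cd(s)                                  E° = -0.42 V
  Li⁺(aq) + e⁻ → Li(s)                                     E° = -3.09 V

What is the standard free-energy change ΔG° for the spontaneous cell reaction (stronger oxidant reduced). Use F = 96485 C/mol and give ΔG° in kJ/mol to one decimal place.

Cd²⁺/Cd (E° = -0.42 V) is the cathode; Li⁺/Li (E° = -3.09 V) is the anode, so E°cell = +2.67 V.
Balancing electrons gives n = 2 (lcm of 2 and 1).
ΔG° = −nFE° = −(2)(96485)(+2.67) = -515,230 J = -515.2 kJ/mol.

-515.2 kJ/mol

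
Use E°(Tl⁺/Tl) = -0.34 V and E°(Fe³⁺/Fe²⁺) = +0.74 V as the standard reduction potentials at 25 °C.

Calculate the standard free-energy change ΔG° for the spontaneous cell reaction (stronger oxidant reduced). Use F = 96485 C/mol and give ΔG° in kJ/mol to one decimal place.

Fe³⁺/Fe²⁺ (E° = +0.74 V) is the cathode; Tl⁺/Tl (E° = -0.34 V) is the anode, so E°cell = +1.08 V.
Balancing electrons gives n = 1 (lcm of 1 and 1).
ΔG° = −nFE° = −(1)(96485)(+1.08) = -104,204 J = -104.2 kJ/mol.

-104.2 kJ/mol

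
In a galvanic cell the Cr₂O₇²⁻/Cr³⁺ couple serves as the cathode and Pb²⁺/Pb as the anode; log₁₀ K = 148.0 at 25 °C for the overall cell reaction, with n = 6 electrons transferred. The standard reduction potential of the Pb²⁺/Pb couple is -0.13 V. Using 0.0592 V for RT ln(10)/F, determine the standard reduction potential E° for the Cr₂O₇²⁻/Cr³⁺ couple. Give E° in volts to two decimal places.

E°cell = (0.0592/n)·log K = (0.0592/6)(148.0) = +1.460 V.
Since Cr₂O₇²⁻/Cr³⁺ is the cathode and Pb²⁺/Pb the anode, E°cell = E°(Cr₂O₇²⁻/Cr³⁺) − E°(Pb²⁺/Pb).
So E°(Cr₂O₇²⁻/Cr³⁺) = E°cell + E°(Pb²⁺/Pb) = +1.460 + (-0.13) = +1.33 V.

+1.33 V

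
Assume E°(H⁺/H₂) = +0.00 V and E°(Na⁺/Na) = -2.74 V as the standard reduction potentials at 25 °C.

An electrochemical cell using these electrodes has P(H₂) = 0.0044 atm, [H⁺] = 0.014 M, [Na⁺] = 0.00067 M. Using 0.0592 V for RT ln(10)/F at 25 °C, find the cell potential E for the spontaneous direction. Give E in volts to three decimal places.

H⁺/H₂ is the cathode (higher E°), Na⁺/Na the anode: E°cell = +0.00 − (-2.74) = +2.74 V, n = 2.
Overall: 2 H⁺(aq) + 2 Na(s) → H₂(g) + 2 Na⁺(aq)
Q = P(H₂)·[Na⁺]^2 / ([H⁺]^2); log Q = -4.997.
E = E° − (0.0592/n) log Q = +2.74 − (0.0592/2)(-4.997) = +2.888 V.

+2.888 V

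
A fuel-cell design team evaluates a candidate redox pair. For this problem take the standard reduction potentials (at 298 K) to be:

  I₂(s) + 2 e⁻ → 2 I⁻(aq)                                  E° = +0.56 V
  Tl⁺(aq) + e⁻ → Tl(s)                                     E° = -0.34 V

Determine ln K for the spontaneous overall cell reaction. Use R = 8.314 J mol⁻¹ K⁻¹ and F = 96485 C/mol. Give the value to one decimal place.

70.1

Cathode: I₂/I⁻; anode: Tl⁺/Tl. E°cell = (+0.56) − (-0.34) = +0.90 V, with n = 2.
ΔG° = −nFE° = −RT ln K, so ln K = nFE°/(RT) = (2)(96485)(+0.90) / ((8.314)(298)) = 70.098.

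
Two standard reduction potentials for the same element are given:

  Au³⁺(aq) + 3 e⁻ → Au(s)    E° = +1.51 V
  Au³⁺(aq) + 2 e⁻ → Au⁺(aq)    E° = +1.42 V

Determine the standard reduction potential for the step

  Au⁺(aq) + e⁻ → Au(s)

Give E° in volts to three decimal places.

+1.690 V

Sequential free energies add, so n₃E°₃ = n₁E°₁ + n₂E°₂.
With n₃ = 3, and the known step contributing 2×(+1.42) V, the unknown satisfies 1·E° = 3×(+1.51) − 2×(+1.42) = +1.690.
E° = +1.690 / 1 = +1.690 V.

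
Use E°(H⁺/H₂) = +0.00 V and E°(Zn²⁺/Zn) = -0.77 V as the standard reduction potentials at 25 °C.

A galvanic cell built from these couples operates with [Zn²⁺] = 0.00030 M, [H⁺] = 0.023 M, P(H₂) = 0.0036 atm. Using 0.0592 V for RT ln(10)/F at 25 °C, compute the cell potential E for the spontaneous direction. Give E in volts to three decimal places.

+0.850 V

H⁺/H₂ is the cathode (higher E°), Zn²⁺/Zn the anode: E°cell = +0.00 − (-0.77) = +0.77 V, n = 2.
Overall: 2 H⁺(aq) + Zn(s) → H₂(g) + Zn²⁺(aq)
Q = P(H₂)·[Zn²⁺] / ([H⁺]^2); log Q = -2.690.
E = E° − (0.0592/n) log Q = +0.77 − (0.0592/2)(-2.690) = +0.850 V.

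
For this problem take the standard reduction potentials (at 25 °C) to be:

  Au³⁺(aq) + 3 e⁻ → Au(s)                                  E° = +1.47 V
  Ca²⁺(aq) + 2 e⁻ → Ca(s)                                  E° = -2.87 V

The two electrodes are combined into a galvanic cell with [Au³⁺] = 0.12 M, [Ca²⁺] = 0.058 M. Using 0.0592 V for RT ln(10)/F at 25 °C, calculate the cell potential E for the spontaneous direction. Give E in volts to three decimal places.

+4.358 V

Au³⁺/Au is the cathode (higher E°), Ca²⁺/Ca the anode: E°cell = +1.47 − (-2.87) = +4.34 V, n = 6.
Overall: 2 Au³⁺(aq) + 3 Ca(s) → 2 Au(s) + 3 Ca²⁺(aq)
Q = [Ca²⁺]^3 / ([Au³⁺]^2); log Q = -1.868.
E = E° − (0.0592/n) log Q = +4.34 − (0.0592/6)(-1.868) = +4.358 V.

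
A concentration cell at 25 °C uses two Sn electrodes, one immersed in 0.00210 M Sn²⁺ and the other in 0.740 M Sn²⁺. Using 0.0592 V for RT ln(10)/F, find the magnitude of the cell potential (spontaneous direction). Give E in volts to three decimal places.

+0.075 V

For a concentration cell E°cell = 0. The 0.740 M side is the cathode (reduction is favoured where [Sn²⁺] is higher).
With n = 2, E = −(0.0592/2) log([Sn²⁺]ₐₙ/[Sn²⁺]꜀ₐₜ) = −(0.0592/2) log(0.0021/0.74) = −(0.0592/2)(-2.547) = +0.075 V.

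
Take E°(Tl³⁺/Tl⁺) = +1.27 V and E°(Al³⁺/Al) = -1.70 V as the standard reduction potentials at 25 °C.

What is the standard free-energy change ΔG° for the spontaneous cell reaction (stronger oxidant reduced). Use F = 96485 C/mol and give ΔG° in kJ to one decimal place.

-1719.4 kJ

Tl³⁺/Tl⁺ (E° = +1.27 V) is the cathode; Al³⁺/Al (E° = -1.70 V) is the anode, so E°cell = +2.97 V.
Balancing electrons gives n = 6 (lcm of 2 and 3).
ΔG° = −nFE° = −(6)(96485)(+2.97) = -1,719,363 J = -1719.4 kJ.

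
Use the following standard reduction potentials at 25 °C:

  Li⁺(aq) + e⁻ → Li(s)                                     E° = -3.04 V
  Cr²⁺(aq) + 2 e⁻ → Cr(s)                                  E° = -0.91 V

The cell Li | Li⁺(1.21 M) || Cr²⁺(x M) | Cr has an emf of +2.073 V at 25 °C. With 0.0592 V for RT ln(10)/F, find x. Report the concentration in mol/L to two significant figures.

Cr²⁺/Cr is the cathode, Li⁺/Li the anode: E°cell = +2.13 V, n = 2.
Overall reaction: Cr²⁺(aq) + 2 Li(s) → Cr(s) + 2 Li⁺(aq); Q = [Li⁺]^2/[Cr²⁺]^1.
From E = E° − (0.0592/n) log Q: log Q = (E° − E)·n/0.0592 = (+2.13 − (+2.073))·2/0.0592 = 1.9257.
So 1·log[Cr²⁺] = 2·log(1.21) − log Q = 0.1656 − (1.9257) = -1.7601; [Cr²⁺] = 10^(-1.7601) ≈ 0.017 M.

0.017 M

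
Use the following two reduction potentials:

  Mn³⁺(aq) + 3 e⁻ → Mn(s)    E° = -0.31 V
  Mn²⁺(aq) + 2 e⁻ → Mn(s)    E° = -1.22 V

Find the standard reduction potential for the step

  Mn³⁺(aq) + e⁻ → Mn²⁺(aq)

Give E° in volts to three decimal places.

Sequential free energies add, so n₃E°₃ = n₁E°₁ + n₂E°₂.
With n₃ = 3, and the known step contributing 2×(-1.22) V, the unknown satisfies 1·E° = 3×(-0.31) − 2×(-1.22) = +1.510.
E° = +1.510 / 1 = +1.510 V.

+1.510 V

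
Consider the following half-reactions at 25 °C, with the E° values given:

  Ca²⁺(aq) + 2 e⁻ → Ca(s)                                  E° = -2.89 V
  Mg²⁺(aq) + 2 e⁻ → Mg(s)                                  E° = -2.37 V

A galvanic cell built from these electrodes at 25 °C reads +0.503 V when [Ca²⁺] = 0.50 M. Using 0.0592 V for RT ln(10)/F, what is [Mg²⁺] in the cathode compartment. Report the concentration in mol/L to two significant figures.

Mg²⁺/Mg is the cathode, Ca²⁺/Ca the anode: E°cell = +0.52 V, n = 2.
Overall reaction: Mg²⁺(aq) + Ca(s) → Mg(s) + Ca²⁺(aq); Q = [Ca²⁺]^1/[Mg²⁺]^1.
From E = E° − (0.0592/n) log Q: log Q = (E° − E)·n/0.0592 = (+0.52 − (+0.503))·2/0.0592 = 0.5743.
So 1·log[Mg²⁺] = 1·log(0.5) − log Q = -0.3010 − (0.5743) = -0.8753; [Mg²⁺] = 10^(-0.8753) ≈ 0.13 M.

0.13 M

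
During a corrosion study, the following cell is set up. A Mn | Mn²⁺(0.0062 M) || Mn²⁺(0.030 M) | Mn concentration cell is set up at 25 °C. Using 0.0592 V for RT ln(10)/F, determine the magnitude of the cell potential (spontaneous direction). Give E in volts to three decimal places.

For a concentration cell E°cell = 0. The 0.030 M side is the cathode (reduction is favoured where [Mn²⁺] is higher).
With n = 2, E = −(0.0592/2) log([Mn²⁺]ₐₙ/[Mn²⁺]꜀ₐₜ) = −(0.0592/2) log(0.0062/0.03) = −(0.0592/2)(-0.685) = +0.020 V.

+0.020 V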